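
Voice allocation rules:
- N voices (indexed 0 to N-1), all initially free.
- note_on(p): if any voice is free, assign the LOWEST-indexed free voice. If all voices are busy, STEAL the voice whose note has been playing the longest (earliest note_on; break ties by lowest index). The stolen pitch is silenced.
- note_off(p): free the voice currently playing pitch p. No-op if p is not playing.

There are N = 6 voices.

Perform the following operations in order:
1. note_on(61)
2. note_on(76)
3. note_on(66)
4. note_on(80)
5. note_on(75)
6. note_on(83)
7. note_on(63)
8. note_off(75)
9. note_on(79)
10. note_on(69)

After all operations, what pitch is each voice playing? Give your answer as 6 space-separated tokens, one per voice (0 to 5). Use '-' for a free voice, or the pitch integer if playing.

Op 1: note_on(61): voice 0 is free -> assigned | voices=[61 - - - - -]
Op 2: note_on(76): voice 1 is free -> assigned | voices=[61 76 - - - -]
Op 3: note_on(66): voice 2 is free -> assigned | voices=[61 76 66 - - -]
Op 4: note_on(80): voice 3 is free -> assigned | voices=[61 76 66 80 - -]
Op 5: note_on(75): voice 4 is free -> assigned | voices=[61 76 66 80 75 -]
Op 6: note_on(83): voice 5 is free -> assigned | voices=[61 76 66 80 75 83]
Op 7: note_on(63): all voices busy, STEAL voice 0 (pitch 61, oldest) -> assign | voices=[63 76 66 80 75 83]
Op 8: note_off(75): free voice 4 | voices=[63 76 66 80 - 83]
Op 9: note_on(79): voice 4 is free -> assigned | voices=[63 76 66 80 79 83]
Op 10: note_on(69): all voices busy, STEAL voice 1 (pitch 76, oldest) -> assign | voices=[63 69 66 80 79 83]

Answer: 63 69 66 80 79 83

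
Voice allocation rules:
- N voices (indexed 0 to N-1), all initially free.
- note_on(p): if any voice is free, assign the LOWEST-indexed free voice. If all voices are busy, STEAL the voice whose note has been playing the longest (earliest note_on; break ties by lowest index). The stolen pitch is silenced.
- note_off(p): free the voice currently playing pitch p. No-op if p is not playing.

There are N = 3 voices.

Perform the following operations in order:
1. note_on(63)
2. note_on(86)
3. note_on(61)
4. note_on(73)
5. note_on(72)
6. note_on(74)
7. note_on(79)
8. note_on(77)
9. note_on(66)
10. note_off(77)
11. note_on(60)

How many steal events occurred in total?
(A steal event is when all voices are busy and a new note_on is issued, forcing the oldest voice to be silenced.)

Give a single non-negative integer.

Op 1: note_on(63): voice 0 is free -> assigned | voices=[63 - -]
Op 2: note_on(86): voice 1 is free -> assigned | voices=[63 86 -]
Op 3: note_on(61): voice 2 is free -> assigned | voices=[63 86 61]
Op 4: note_on(73): all voices busy, STEAL voice 0 (pitch 63, oldest) -> assign | voices=[73 86 61]
Op 5: note_on(72): all voices busy, STEAL voice 1 (pitch 86, oldest) -> assign | voices=[73 72 61]
Op 6: note_on(74): all voices busy, STEAL voice 2 (pitch 61, oldest) -> assign | voices=[73 72 74]
Op 7: note_on(79): all voices busy, STEAL voice 0 (pitch 73, oldest) -> assign | voices=[79 72 74]
Op 8: note_on(77): all voices busy, STEAL voice 1 (pitch 72, oldest) -> assign | voices=[79 77 74]
Op 9: note_on(66): all voices busy, STEAL voice 2 (pitch 74, oldest) -> assign | voices=[79 77 66]
Op 10: note_off(77): free voice 1 | voices=[79 - 66]
Op 11: note_on(60): voice 1 is free -> assigned | voices=[79 60 66]

Answer: 6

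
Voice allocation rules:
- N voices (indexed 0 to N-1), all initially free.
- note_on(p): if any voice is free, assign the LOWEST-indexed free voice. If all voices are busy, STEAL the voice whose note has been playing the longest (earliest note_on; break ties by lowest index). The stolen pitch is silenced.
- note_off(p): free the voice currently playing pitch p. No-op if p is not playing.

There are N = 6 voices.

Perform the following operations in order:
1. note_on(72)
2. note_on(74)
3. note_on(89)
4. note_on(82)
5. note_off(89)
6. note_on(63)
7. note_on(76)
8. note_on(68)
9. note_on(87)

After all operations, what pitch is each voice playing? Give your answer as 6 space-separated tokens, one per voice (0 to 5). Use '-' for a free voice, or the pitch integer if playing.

Op 1: note_on(72): voice 0 is free -> assigned | voices=[72 - - - - -]
Op 2: note_on(74): voice 1 is free -> assigned | voices=[72 74 - - - -]
Op 3: note_on(89): voice 2 is free -> assigned | voices=[72 74 89 - - -]
Op 4: note_on(82): voice 3 is free -> assigned | voices=[72 74 89 82 - -]
Op 5: note_off(89): free voice 2 | voices=[72 74 - 82 - -]
Op 6: note_on(63): voice 2 is free -> assigned | voices=[72 74 63 82 - -]
Op 7: note_on(76): voice 4 is free -> assigned | voices=[72 74 63 82 76 -]
Op 8: note_on(68): voice 5 is free -> assigned | voices=[72 74 63 82 76 68]
Op 9: note_on(87): all voices busy, STEAL voice 0 (pitch 72, oldest) -> assign | voices=[87 74 63 82 76 68]

Answer: 87 74 63 82 76 68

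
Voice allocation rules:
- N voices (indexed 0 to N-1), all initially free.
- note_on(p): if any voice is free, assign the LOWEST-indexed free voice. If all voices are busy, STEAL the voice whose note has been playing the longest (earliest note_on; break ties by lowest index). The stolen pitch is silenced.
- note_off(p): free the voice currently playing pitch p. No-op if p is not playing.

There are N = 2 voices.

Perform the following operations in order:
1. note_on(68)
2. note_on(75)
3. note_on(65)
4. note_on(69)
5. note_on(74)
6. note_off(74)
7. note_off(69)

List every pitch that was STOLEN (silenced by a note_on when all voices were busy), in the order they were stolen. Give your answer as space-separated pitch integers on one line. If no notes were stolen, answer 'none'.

Op 1: note_on(68): voice 0 is free -> assigned | voices=[68 -]
Op 2: note_on(75): voice 1 is free -> assigned | voices=[68 75]
Op 3: note_on(65): all voices busy, STEAL voice 0 (pitch 68, oldest) -> assign | voices=[65 75]
Op 4: note_on(69): all voices busy, STEAL voice 1 (pitch 75, oldest) -> assign | voices=[65 69]
Op 5: note_on(74): all voices busy, STEAL voice 0 (pitch 65, oldest) -> assign | voices=[74 69]
Op 6: note_off(74): free voice 0 | voices=[- 69]
Op 7: note_off(69): free voice 1 | voices=[- -]

Answer: 68 75 65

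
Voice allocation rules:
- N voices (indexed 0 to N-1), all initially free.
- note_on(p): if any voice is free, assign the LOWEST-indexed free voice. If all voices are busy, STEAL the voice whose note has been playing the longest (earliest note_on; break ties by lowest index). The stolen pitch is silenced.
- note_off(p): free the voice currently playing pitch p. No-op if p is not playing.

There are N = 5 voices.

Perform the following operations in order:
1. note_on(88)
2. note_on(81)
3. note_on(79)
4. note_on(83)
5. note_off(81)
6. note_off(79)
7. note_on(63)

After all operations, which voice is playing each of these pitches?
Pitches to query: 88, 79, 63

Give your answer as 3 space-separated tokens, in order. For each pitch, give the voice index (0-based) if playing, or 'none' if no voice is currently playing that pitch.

Answer: 0 none 1

Derivation:
Op 1: note_on(88): voice 0 is free -> assigned | voices=[88 - - - -]
Op 2: note_on(81): voice 1 is free -> assigned | voices=[88 81 - - -]
Op 3: note_on(79): voice 2 is free -> assigned | voices=[88 81 79 - -]
Op 4: note_on(83): voice 3 is free -> assigned | voices=[88 81 79 83 -]
Op 5: note_off(81): free voice 1 | voices=[88 - 79 83 -]
Op 6: note_off(79): free voice 2 | voices=[88 - - 83 -]
Op 7: note_on(63): voice 1 is free -> assigned | voices=[88 63 - 83 -]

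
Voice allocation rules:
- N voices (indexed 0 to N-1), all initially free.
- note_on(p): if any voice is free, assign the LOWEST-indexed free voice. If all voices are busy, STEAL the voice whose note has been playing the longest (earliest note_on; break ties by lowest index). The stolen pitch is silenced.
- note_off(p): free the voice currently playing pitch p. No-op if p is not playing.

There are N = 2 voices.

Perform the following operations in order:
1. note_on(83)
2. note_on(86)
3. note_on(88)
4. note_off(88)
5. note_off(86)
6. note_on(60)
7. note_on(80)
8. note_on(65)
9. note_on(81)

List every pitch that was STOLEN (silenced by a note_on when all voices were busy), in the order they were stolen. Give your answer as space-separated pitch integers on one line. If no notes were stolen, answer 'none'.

Op 1: note_on(83): voice 0 is free -> assigned | voices=[83 -]
Op 2: note_on(86): voice 1 is free -> assigned | voices=[83 86]
Op 3: note_on(88): all voices busy, STEAL voice 0 (pitch 83, oldest) -> assign | voices=[88 86]
Op 4: note_off(88): free voice 0 | voices=[- 86]
Op 5: note_off(86): free voice 1 | voices=[- -]
Op 6: note_on(60): voice 0 is free -> assigned | voices=[60 -]
Op 7: note_on(80): voice 1 is free -> assigned | voices=[60 80]
Op 8: note_on(65): all voices busy, STEAL voice 0 (pitch 60, oldest) -> assign | voices=[65 80]
Op 9: note_on(81): all voices busy, STEAL voice 1 (pitch 80, oldest) -> assign | voices=[65 81]

Answer: 83 60 80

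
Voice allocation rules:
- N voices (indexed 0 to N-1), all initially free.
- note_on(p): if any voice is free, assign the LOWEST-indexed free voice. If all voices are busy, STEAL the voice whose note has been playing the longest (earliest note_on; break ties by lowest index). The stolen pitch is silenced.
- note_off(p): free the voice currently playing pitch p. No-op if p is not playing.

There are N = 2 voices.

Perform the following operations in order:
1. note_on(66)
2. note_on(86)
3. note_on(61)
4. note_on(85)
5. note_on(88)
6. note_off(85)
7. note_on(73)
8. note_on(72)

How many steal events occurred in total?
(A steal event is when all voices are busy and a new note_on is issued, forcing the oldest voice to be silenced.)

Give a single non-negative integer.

Op 1: note_on(66): voice 0 is free -> assigned | voices=[66 -]
Op 2: note_on(86): voice 1 is free -> assigned | voices=[66 86]
Op 3: note_on(61): all voices busy, STEAL voice 0 (pitch 66, oldest) -> assign | voices=[61 86]
Op 4: note_on(85): all voices busy, STEAL voice 1 (pitch 86, oldest) -> assign | voices=[61 85]
Op 5: note_on(88): all voices busy, STEAL voice 0 (pitch 61, oldest) -> assign | voices=[88 85]
Op 6: note_off(85): free voice 1 | voices=[88 -]
Op 7: note_on(73): voice 1 is free -> assigned | voices=[88 73]
Op 8: note_on(72): all voices busy, STEAL voice 0 (pitch 88, oldest) -> assign | voices=[72 73]

Answer: 4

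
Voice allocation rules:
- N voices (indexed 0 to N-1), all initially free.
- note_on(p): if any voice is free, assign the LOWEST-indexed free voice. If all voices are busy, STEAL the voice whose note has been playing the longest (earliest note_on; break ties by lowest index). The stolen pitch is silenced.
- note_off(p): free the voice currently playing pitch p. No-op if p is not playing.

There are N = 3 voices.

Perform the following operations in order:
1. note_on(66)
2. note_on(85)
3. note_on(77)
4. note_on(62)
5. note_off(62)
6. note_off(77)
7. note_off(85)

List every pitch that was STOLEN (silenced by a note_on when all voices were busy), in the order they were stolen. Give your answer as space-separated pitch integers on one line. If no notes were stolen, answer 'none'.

Op 1: note_on(66): voice 0 is free -> assigned | voices=[66 - -]
Op 2: note_on(85): voice 1 is free -> assigned | voices=[66 85 -]
Op 3: note_on(77): voice 2 is free -> assigned | voices=[66 85 77]
Op 4: note_on(62): all voices busy, STEAL voice 0 (pitch 66, oldest) -> assign | voices=[62 85 77]
Op 5: note_off(62): free voice 0 | voices=[- 85 77]
Op 6: note_off(77): free voice 2 | voices=[- 85 -]
Op 7: note_off(85): free voice 1 | voices=[- - -]

Answer: 66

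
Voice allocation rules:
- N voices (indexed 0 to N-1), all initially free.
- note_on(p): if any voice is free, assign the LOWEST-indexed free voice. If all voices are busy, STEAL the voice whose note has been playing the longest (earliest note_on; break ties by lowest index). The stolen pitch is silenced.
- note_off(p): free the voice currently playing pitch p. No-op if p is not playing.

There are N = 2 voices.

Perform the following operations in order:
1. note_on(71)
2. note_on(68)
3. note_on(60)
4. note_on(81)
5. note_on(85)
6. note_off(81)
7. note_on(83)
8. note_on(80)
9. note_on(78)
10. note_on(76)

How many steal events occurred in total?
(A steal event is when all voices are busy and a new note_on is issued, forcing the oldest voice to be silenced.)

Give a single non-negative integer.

Answer: 6

Derivation:
Op 1: note_on(71): voice 0 is free -> assigned | voices=[71 -]
Op 2: note_on(68): voice 1 is free -> assigned | voices=[71 68]
Op 3: note_on(60): all voices busy, STEAL voice 0 (pitch 71, oldest) -> assign | voices=[60 68]
Op 4: note_on(81): all voices busy, STEAL voice 1 (pitch 68, oldest) -> assign | voices=[60 81]
Op 5: note_on(85): all voices busy, STEAL voice 0 (pitch 60, oldest) -> assign | voices=[85 81]
Op 6: note_off(81): free voice 1 | voices=[85 -]
Op 7: note_on(83): voice 1 is free -> assigned | voices=[85 83]
Op 8: note_on(80): all voices busy, STEAL voice 0 (pitch 85, oldest) -> assign | voices=[80 83]
Op 9: note_on(78): all voices busy, STEAL voice 1 (pitch 83, oldest) -> assign | voices=[80 78]
Op 10: note_on(76): all voices busy, STEAL voice 0 (pitch 80, oldest) -> assign | voices=[76 78]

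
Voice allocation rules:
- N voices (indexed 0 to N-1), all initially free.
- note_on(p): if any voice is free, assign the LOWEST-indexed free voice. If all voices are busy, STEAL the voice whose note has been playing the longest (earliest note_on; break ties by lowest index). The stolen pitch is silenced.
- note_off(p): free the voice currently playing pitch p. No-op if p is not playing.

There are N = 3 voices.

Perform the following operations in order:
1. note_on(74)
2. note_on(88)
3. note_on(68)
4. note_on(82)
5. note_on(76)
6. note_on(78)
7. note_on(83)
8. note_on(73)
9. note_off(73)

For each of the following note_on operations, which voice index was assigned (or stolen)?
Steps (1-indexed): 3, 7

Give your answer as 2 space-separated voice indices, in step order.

Op 1: note_on(74): voice 0 is free -> assigned | voices=[74 - -]
Op 2: note_on(88): voice 1 is free -> assigned | voices=[74 88 -]
Op 3: note_on(68): voice 2 is free -> assigned | voices=[74 88 68]
Op 4: note_on(82): all voices busy, STEAL voice 0 (pitch 74, oldest) -> assign | voices=[82 88 68]
Op 5: note_on(76): all voices busy, STEAL voice 1 (pitch 88, oldest) -> assign | voices=[82 76 68]
Op 6: note_on(78): all voices busy, STEAL voice 2 (pitch 68, oldest) -> assign | voices=[82 76 78]
Op 7: note_on(83): all voices busy, STEAL voice 0 (pitch 82, oldest) -> assign | voices=[83 76 78]
Op 8: note_on(73): all voices busy, STEAL voice 1 (pitch 76, oldest) -> assign | voices=[83 73 78]
Op 9: note_off(73): free voice 1 | voices=[83 - 78]

Answer: 2 0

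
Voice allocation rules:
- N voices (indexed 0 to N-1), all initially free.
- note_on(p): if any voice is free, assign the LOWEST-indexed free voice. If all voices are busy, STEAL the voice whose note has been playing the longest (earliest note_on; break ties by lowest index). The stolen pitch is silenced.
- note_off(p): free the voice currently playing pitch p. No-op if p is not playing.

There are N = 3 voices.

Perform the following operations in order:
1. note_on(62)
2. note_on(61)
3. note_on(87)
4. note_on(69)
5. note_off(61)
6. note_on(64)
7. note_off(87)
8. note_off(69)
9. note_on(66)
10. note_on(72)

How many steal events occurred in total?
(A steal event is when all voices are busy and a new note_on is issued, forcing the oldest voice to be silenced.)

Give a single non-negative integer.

Answer: 1

Derivation:
Op 1: note_on(62): voice 0 is free -> assigned | voices=[62 - -]
Op 2: note_on(61): voice 1 is free -> assigned | voices=[62 61 -]
Op 3: note_on(87): voice 2 is free -> assigned | voices=[62 61 87]
Op 4: note_on(69): all voices busy, STEAL voice 0 (pitch 62, oldest) -> assign | voices=[69 61 87]
Op 5: note_off(61): free voice 1 | voices=[69 - 87]
Op 6: note_on(64): voice 1 is free -> assigned | voices=[69 64 87]
Op 7: note_off(87): free voice 2 | voices=[69 64 -]
Op 8: note_off(69): free voice 0 | voices=[- 64 -]
Op 9: note_on(66): voice 0 is free -> assigned | voices=[66 64 -]
Op 10: note_on(72): voice 2 is free -> assigned | voices=[66 64 72]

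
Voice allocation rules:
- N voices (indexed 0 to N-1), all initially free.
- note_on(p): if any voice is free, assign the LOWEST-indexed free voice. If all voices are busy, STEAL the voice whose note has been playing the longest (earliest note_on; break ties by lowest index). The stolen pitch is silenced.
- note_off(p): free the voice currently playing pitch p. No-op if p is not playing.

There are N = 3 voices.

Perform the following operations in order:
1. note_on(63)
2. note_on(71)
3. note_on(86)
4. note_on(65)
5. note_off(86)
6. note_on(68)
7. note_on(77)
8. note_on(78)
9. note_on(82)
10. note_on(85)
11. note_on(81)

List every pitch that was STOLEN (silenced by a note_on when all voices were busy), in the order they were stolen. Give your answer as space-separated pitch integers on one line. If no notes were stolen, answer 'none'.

Op 1: note_on(63): voice 0 is free -> assigned | voices=[63 - -]
Op 2: note_on(71): voice 1 is free -> assigned | voices=[63 71 -]
Op 3: note_on(86): voice 2 is free -> assigned | voices=[63 71 86]
Op 4: note_on(65): all voices busy, STEAL voice 0 (pitch 63, oldest) -> assign | voices=[65 71 86]
Op 5: note_off(86): free voice 2 | voices=[65 71 -]
Op 6: note_on(68): voice 2 is free -> assigned | voices=[65 71 68]
Op 7: note_on(77): all voices busy, STEAL voice 1 (pitch 71, oldest) -> assign | voices=[65 77 68]
Op 8: note_on(78): all voices busy, STEAL voice 0 (pitch 65, oldest) -> assign | voices=[78 77 68]
Op 9: note_on(82): all voices busy, STEAL voice 2 (pitch 68, oldest) -> assign | voices=[78 77 82]
Op 10: note_on(85): all voices busy, STEAL voice 1 (pitch 77, oldest) -> assign | voices=[78 85 82]
Op 11: note_on(81): all voices busy, STEAL voice 0 (pitch 78, oldest) -> assign | voices=[81 85 82]

Answer: 63 71 65 68 77 78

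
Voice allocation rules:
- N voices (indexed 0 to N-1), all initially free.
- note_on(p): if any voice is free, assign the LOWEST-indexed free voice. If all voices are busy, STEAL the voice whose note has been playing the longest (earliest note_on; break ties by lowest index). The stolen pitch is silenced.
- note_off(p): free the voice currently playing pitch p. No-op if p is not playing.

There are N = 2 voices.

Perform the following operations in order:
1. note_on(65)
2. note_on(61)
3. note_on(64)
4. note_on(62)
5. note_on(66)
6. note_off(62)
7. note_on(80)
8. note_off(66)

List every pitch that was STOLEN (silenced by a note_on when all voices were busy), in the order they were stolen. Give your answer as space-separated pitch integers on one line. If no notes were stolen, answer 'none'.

Answer: 65 61 64

Derivation:
Op 1: note_on(65): voice 0 is free -> assigned | voices=[65 -]
Op 2: note_on(61): voice 1 is free -> assigned | voices=[65 61]
Op 3: note_on(64): all voices busy, STEAL voice 0 (pitch 65, oldest) -> assign | voices=[64 61]
Op 4: note_on(62): all voices busy, STEAL voice 1 (pitch 61, oldest) -> assign | voices=[64 62]
Op 5: note_on(66): all voices busy, STEAL voice 0 (pitch 64, oldest) -> assign | voices=[66 62]
Op 6: note_off(62): free voice 1 | voices=[66 -]
Op 7: note_on(80): voice 1 is free -> assigned | voices=[66 80]
Op 8: note_off(66): free voice 0 | voices=[- 80]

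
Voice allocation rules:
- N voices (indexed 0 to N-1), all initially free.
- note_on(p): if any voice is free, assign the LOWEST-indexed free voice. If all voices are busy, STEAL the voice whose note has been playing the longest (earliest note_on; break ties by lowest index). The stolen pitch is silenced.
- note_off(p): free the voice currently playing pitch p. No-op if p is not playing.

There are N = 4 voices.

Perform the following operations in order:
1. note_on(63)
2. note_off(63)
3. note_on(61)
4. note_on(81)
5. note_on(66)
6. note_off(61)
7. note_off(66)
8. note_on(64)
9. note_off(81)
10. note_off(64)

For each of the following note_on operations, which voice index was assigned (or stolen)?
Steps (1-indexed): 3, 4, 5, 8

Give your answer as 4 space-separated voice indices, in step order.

Answer: 0 1 2 0

Derivation:
Op 1: note_on(63): voice 0 is free -> assigned | voices=[63 - - -]
Op 2: note_off(63): free voice 0 | voices=[- - - -]
Op 3: note_on(61): voice 0 is free -> assigned | voices=[61 - - -]
Op 4: note_on(81): voice 1 is free -> assigned | voices=[61 81 - -]
Op 5: note_on(66): voice 2 is free -> assigned | voices=[61 81 66 -]
Op 6: note_off(61): free voice 0 | voices=[- 81 66 -]
Op 7: note_off(66): free voice 2 | voices=[- 81 - -]
Op 8: note_on(64): voice 0 is free -> assigned | voices=[64 81 - -]
Op 9: note_off(81): free voice 1 | voices=[64 - - -]
Op 10: note_off(64): free voice 0 | voices=[- - - -]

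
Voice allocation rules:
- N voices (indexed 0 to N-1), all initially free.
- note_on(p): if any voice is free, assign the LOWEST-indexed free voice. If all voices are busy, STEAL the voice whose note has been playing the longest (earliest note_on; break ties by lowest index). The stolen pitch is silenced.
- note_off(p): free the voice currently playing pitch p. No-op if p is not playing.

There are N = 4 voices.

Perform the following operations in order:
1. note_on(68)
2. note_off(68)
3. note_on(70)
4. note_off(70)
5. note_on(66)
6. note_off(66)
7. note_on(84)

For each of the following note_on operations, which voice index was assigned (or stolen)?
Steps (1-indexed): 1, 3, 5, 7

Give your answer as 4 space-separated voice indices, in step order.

Op 1: note_on(68): voice 0 is free -> assigned | voices=[68 - - -]
Op 2: note_off(68): free voice 0 | voices=[- - - -]
Op 3: note_on(70): voice 0 is free -> assigned | voices=[70 - - -]
Op 4: note_off(70): free voice 0 | voices=[- - - -]
Op 5: note_on(66): voice 0 is free -> assigned | voices=[66 - - -]
Op 6: note_off(66): free voice 0 | voices=[- - - -]
Op 7: note_on(84): voice 0 is free -> assigned | voices=[84 - - -]

Answer: 0 0 0 0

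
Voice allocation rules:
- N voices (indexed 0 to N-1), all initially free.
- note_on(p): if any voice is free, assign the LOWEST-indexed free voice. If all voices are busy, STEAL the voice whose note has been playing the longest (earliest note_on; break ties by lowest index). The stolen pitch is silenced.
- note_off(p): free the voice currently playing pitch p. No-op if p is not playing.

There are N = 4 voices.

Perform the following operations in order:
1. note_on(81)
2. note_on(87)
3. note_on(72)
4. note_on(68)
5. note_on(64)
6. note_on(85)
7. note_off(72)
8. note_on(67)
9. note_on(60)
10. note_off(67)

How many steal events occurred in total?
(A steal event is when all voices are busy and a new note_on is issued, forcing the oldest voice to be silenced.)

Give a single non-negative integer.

Op 1: note_on(81): voice 0 is free -> assigned | voices=[81 - - -]
Op 2: note_on(87): voice 1 is free -> assigned | voices=[81 87 - -]
Op 3: note_on(72): voice 2 is free -> assigned | voices=[81 87 72 -]
Op 4: note_on(68): voice 3 is free -> assigned | voices=[81 87 72 68]
Op 5: note_on(64): all voices busy, STEAL voice 0 (pitch 81, oldest) -> assign | voices=[64 87 72 68]
Op 6: note_on(85): all voices busy, STEAL voice 1 (pitch 87, oldest) -> assign | voices=[64 85 72 68]
Op 7: note_off(72): free voice 2 | voices=[64 85 - 68]
Op 8: note_on(67): voice 2 is free -> assigned | voices=[64 85 67 68]
Op 9: note_on(60): all voices busy, STEAL voice 3 (pitch 68, oldest) -> assign | voices=[64 85 67 60]
Op 10: note_off(67): free voice 2 | voices=[64 85 - 60]

Answer: 3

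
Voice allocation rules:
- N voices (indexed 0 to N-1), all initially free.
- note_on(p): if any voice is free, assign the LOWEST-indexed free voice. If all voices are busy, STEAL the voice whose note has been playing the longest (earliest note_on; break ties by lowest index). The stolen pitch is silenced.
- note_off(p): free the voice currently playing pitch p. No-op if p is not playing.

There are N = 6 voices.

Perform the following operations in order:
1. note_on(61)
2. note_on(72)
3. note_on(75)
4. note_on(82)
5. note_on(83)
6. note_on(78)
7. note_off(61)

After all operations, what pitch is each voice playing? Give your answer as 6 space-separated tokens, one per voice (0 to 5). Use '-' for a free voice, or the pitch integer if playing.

Op 1: note_on(61): voice 0 is free -> assigned | voices=[61 - - - - -]
Op 2: note_on(72): voice 1 is free -> assigned | voices=[61 72 - - - -]
Op 3: note_on(75): voice 2 is free -> assigned | voices=[61 72 75 - - -]
Op 4: note_on(82): voice 3 is free -> assigned | voices=[61 72 75 82 - -]
Op 5: note_on(83): voice 4 is free -> assigned | voices=[61 72 75 82 83 -]
Op 6: note_on(78): voice 5 is free -> assigned | voices=[61 72 75 82 83 78]
Op 7: note_off(61): free voice 0 | voices=[- 72 75 82 83 78]

Answer: - 72 75 82 83 78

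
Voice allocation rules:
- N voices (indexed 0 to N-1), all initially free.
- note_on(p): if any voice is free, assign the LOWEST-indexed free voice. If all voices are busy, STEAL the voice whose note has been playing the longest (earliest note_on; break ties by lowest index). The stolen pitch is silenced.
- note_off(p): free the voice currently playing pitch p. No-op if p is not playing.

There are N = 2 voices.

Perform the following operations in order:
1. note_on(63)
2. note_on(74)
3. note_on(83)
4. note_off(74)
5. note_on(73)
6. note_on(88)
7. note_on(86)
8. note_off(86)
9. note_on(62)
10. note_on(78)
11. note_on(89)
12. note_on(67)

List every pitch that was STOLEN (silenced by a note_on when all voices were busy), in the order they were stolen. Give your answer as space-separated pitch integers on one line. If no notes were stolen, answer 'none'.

Answer: 63 83 73 88 62 78

Derivation:
Op 1: note_on(63): voice 0 is free -> assigned | voices=[63 -]
Op 2: note_on(74): voice 1 is free -> assigned | voices=[63 74]
Op 3: note_on(83): all voices busy, STEAL voice 0 (pitch 63, oldest) -> assign | voices=[83 74]
Op 4: note_off(74): free voice 1 | voices=[83 -]
Op 5: note_on(73): voice 1 is free -> assigned | voices=[83 73]
Op 6: note_on(88): all voices busy, STEAL voice 0 (pitch 83, oldest) -> assign | voices=[88 73]
Op 7: note_on(86): all voices busy, STEAL voice 1 (pitch 73, oldest) -> assign | voices=[88 86]
Op 8: note_off(86): free voice 1 | voices=[88 -]
Op 9: note_on(62): voice 1 is free -> assigned | voices=[88 62]
Op 10: note_on(78): all voices busy, STEAL voice 0 (pitch 88, oldest) -> assign | voices=[78 62]
Op 11: note_on(89): all voices busy, STEAL voice 1 (pitch 62, oldest) -> assign | voices=[78 89]
Op 12: note_on(67): all voices busy, STEAL voice 0 (pitch 78, oldest) -> assign | voices=[67 89]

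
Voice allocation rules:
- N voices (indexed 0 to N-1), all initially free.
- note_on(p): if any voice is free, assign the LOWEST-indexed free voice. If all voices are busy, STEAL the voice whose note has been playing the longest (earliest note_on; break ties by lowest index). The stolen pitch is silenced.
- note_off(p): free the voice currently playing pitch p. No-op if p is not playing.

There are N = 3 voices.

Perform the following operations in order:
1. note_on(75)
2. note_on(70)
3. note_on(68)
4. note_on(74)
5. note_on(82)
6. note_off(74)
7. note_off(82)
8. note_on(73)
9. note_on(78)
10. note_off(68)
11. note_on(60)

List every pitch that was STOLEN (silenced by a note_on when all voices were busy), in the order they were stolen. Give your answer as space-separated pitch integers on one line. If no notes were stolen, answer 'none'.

Op 1: note_on(75): voice 0 is free -> assigned | voices=[75 - -]
Op 2: note_on(70): voice 1 is free -> assigned | voices=[75 70 -]
Op 3: note_on(68): voice 2 is free -> assigned | voices=[75 70 68]
Op 4: note_on(74): all voices busy, STEAL voice 0 (pitch 75, oldest) -> assign | voices=[74 70 68]
Op 5: note_on(82): all voices busy, STEAL voice 1 (pitch 70, oldest) -> assign | voices=[74 82 68]
Op 6: note_off(74): free voice 0 | voices=[- 82 68]
Op 7: note_off(82): free voice 1 | voices=[- - 68]
Op 8: note_on(73): voice 0 is free -> assigned | voices=[73 - 68]
Op 9: note_on(78): voice 1 is free -> assigned | voices=[73 78 68]
Op 10: note_off(68): free voice 2 | voices=[73 78 -]
Op 11: note_on(60): voice 2 is free -> assigned | voices=[73 78 60]

Answer: 75 70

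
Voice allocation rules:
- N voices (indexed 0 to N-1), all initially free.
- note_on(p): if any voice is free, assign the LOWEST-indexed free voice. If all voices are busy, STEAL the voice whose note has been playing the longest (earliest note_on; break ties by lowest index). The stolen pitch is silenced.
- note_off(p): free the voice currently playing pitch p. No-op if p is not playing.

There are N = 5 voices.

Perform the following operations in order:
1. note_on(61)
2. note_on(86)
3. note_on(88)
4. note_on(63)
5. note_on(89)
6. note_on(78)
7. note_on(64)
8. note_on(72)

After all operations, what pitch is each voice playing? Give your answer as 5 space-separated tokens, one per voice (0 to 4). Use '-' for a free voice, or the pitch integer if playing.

Op 1: note_on(61): voice 0 is free -> assigned | voices=[61 - - - -]
Op 2: note_on(86): voice 1 is free -> assigned | voices=[61 86 - - -]
Op 3: note_on(88): voice 2 is free -> assigned | voices=[61 86 88 - -]
Op 4: note_on(63): voice 3 is free -> assigned | voices=[61 86 88 63 -]
Op 5: note_on(89): voice 4 is free -> assigned | voices=[61 86 88 63 89]
Op 6: note_on(78): all voices busy, STEAL voice 0 (pitch 61, oldest) -> assign | voices=[78 86 88 63 89]
Op 7: note_on(64): all voices busy, STEAL voice 1 (pitch 86, oldest) -> assign | voices=[78 64 88 63 89]
Op 8: note_on(72): all voices busy, STEAL voice 2 (pitch 88, oldest) -> assign | voices=[78 64 72 63 89]

Answer: 78 64 72 63 89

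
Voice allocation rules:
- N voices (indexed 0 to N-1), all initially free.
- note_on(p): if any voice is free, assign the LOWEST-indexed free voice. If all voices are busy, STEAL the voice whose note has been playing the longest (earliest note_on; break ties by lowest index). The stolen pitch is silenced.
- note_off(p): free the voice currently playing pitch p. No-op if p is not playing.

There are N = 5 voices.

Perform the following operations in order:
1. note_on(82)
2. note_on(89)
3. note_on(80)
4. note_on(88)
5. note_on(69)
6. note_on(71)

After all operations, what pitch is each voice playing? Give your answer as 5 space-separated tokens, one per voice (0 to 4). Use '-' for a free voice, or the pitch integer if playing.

Op 1: note_on(82): voice 0 is free -> assigned | voices=[82 - - - -]
Op 2: note_on(89): voice 1 is free -> assigned | voices=[82 89 - - -]
Op 3: note_on(80): voice 2 is free -> assigned | voices=[82 89 80 - -]
Op 4: note_on(88): voice 3 is free -> assigned | voices=[82 89 80 88 -]
Op 5: note_on(69): voice 4 is free -> assigned | voices=[82 89 80 88 69]
Op 6: note_on(71): all voices busy, STEAL voice 0 (pitch 82, oldest) -> assign | voices=[71 89 80 88 69]

Answer: 71 89 80 88 69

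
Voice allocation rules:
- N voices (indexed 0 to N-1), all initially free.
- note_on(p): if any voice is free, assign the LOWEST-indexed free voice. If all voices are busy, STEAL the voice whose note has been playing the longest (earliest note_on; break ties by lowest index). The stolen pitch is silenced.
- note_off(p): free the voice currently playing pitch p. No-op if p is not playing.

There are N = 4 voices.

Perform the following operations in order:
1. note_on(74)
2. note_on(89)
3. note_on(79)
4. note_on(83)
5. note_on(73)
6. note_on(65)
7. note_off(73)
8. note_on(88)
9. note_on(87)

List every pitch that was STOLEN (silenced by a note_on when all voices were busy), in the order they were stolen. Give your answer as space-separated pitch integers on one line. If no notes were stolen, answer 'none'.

Op 1: note_on(74): voice 0 is free -> assigned | voices=[74 - - -]
Op 2: note_on(89): voice 1 is free -> assigned | voices=[74 89 - -]
Op 3: note_on(79): voice 2 is free -> assigned | voices=[74 89 79 -]
Op 4: note_on(83): voice 3 is free -> assigned | voices=[74 89 79 83]
Op 5: note_on(73): all voices busy, STEAL voice 0 (pitch 74, oldest) -> assign | voices=[73 89 79 83]
Op 6: note_on(65): all voices busy, STEAL voice 1 (pitch 89, oldest) -> assign | voices=[73 65 79 83]
Op 7: note_off(73): free voice 0 | voices=[- 65 79 83]
Op 8: note_on(88): voice 0 is free -> assigned | voices=[88 65 79 83]
Op 9: note_on(87): all voices busy, STEAL voice 2 (pitch 79, oldest) -> assign | voices=[88 65 87 83]

Answer: 74 89 79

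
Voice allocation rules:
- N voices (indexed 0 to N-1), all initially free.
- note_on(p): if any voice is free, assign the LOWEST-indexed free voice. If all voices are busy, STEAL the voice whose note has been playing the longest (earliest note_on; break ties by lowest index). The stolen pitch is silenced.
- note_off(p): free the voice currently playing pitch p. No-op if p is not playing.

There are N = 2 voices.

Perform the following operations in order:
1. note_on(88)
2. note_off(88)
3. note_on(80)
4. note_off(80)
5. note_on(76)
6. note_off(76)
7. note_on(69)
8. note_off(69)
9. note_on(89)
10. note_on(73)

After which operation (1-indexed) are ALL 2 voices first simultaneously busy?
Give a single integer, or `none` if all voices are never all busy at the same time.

Answer: 10

Derivation:
Op 1: note_on(88): voice 0 is free -> assigned | voices=[88 -]
Op 2: note_off(88): free voice 0 | voices=[- -]
Op 3: note_on(80): voice 0 is free -> assigned | voices=[80 -]
Op 4: note_off(80): free voice 0 | voices=[- -]
Op 5: note_on(76): voice 0 is free -> assigned | voices=[76 -]
Op 6: note_off(76): free voice 0 | voices=[- -]
Op 7: note_on(69): voice 0 is free -> assigned | voices=[69 -]
Op 8: note_off(69): free voice 0 | voices=[- -]
Op 9: note_on(89): voice 0 is free -> assigned | voices=[89 -]
Op 10: note_on(73): voice 1 is free -> assigned | voices=[89 73]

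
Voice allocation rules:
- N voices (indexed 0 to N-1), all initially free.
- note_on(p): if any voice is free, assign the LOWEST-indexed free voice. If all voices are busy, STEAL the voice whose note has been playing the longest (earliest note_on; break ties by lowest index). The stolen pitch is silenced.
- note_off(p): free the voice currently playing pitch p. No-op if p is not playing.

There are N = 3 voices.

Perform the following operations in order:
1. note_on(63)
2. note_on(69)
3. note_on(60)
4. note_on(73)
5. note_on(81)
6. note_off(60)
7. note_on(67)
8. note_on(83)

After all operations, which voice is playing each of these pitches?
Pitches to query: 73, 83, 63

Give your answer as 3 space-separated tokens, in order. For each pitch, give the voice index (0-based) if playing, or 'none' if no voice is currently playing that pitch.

Answer: none 0 none

Derivation:
Op 1: note_on(63): voice 0 is free -> assigned | voices=[63 - -]
Op 2: note_on(69): voice 1 is free -> assigned | voices=[63 69 -]
Op 3: note_on(60): voice 2 is free -> assigned | voices=[63 69 60]
Op 4: note_on(73): all voices busy, STEAL voice 0 (pitch 63, oldest) -> assign | voices=[73 69 60]
Op 5: note_on(81): all voices busy, STEAL voice 1 (pitch 69, oldest) -> assign | voices=[73 81 60]
Op 6: note_off(60): free voice 2 | voices=[73 81 -]
Op 7: note_on(67): voice 2 is free -> assigned | voices=[73 81 67]
Op 8: note_on(83): all voices busy, STEAL voice 0 (pitch 73, oldest) -> assign | voices=[83 81 67]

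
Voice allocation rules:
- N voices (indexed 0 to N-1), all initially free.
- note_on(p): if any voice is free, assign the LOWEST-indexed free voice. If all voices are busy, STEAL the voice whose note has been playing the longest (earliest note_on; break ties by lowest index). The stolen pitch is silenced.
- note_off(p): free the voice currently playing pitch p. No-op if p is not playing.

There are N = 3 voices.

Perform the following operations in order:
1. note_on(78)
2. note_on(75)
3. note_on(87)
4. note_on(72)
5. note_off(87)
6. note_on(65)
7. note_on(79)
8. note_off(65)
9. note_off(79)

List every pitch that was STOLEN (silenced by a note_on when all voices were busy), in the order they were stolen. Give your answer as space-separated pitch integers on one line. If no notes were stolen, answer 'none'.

Answer: 78 75

Derivation:
Op 1: note_on(78): voice 0 is free -> assigned | voices=[78 - -]
Op 2: note_on(75): voice 1 is free -> assigned | voices=[78 75 -]
Op 3: note_on(87): voice 2 is free -> assigned | voices=[78 75 87]
Op 4: note_on(72): all voices busy, STEAL voice 0 (pitch 78, oldest) -> assign | voices=[72 75 87]
Op 5: note_off(87): free voice 2 | voices=[72 75 -]
Op 6: note_on(65): voice 2 is free -> assigned | voices=[72 75 65]
Op 7: note_on(79): all voices busy, STEAL voice 1 (pitch 75, oldest) -> assign | voices=[72 79 65]
Op 8: note_off(65): free voice 2 | voices=[72 79 -]
Op 9: note_off(79): free voice 1 | voices=[72 - -]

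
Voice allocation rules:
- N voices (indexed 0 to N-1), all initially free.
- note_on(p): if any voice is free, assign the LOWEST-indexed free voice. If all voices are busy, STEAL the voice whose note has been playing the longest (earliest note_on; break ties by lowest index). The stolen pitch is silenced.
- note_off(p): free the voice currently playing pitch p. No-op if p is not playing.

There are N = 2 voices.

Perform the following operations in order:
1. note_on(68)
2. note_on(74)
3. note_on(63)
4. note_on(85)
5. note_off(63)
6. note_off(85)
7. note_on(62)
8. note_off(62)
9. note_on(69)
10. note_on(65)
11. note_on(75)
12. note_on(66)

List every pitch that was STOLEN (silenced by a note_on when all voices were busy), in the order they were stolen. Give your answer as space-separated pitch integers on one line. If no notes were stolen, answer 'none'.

Op 1: note_on(68): voice 0 is free -> assigned | voices=[68 -]
Op 2: note_on(74): voice 1 is free -> assigned | voices=[68 74]
Op 3: note_on(63): all voices busy, STEAL voice 0 (pitch 68, oldest) -> assign | voices=[63 74]
Op 4: note_on(85): all voices busy, STEAL voice 1 (pitch 74, oldest) -> assign | voices=[63 85]
Op 5: note_off(63): free voice 0 | voices=[- 85]
Op 6: note_off(85): free voice 1 | voices=[- -]
Op 7: note_on(62): voice 0 is free -> assigned | voices=[62 -]
Op 8: note_off(62): free voice 0 | voices=[- -]
Op 9: note_on(69): voice 0 is free -> assigned | voices=[69 -]
Op 10: note_on(65): voice 1 is free -> assigned | voices=[69 65]
Op 11: note_on(75): all voices busy, STEAL voice 0 (pitch 69, oldest) -> assign | voices=[75 65]
Op 12: note_on(66): all voices busy, STEAL voice 1 (pitch 65, oldest) -> assign | voices=[75 66]

Answer: 68 74 69 65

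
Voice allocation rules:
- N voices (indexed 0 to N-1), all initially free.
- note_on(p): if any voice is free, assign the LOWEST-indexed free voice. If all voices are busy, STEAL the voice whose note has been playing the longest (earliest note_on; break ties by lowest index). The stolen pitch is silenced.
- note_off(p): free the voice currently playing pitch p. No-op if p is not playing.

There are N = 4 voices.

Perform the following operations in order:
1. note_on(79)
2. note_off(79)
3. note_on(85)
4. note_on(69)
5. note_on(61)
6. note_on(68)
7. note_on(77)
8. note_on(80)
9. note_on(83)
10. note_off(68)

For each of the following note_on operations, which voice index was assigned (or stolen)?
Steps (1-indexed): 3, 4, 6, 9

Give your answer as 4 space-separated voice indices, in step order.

Op 1: note_on(79): voice 0 is free -> assigned | voices=[79 - - -]
Op 2: note_off(79): free voice 0 | voices=[- - - -]
Op 3: note_on(85): voice 0 is free -> assigned | voices=[85 - - -]
Op 4: note_on(69): voice 1 is free -> assigned | voices=[85 69 - -]
Op 5: note_on(61): voice 2 is free -> assigned | voices=[85 69 61 -]
Op 6: note_on(68): voice 3 is free -> assigned | voices=[85 69 61 68]
Op 7: note_on(77): all voices busy, STEAL voice 0 (pitch 85, oldest) -> assign | voices=[77 69 61 68]
Op 8: note_on(80): all voices busy, STEAL voice 1 (pitch 69, oldest) -> assign | voices=[77 80 61 68]
Op 9: note_on(83): all voices busy, STEAL voice 2 (pitch 61, oldest) -> assign | voices=[77 80 83 68]
Op 10: note_off(68): free voice 3 | voices=[77 80 83 -]

Answer: 0 1 3 2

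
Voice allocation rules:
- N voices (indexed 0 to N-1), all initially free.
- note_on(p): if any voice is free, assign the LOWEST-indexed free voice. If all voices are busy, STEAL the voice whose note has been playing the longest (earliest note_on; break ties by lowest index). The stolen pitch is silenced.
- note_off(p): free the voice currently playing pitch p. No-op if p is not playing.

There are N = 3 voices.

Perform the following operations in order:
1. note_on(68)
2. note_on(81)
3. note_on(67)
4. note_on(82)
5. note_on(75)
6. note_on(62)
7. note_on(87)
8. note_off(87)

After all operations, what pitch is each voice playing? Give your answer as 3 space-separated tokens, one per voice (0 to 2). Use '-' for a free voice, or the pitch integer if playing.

Answer: - 75 62

Derivation:
Op 1: note_on(68): voice 0 is free -> assigned | voices=[68 - -]
Op 2: note_on(81): voice 1 is free -> assigned | voices=[68 81 -]
Op 3: note_on(67): voice 2 is free -> assigned | voices=[68 81 67]
Op 4: note_on(82): all voices busy, STEAL voice 0 (pitch 68, oldest) -> assign | voices=[82 81 67]
Op 5: note_on(75): all voices busy, STEAL voice 1 (pitch 81, oldest) -> assign | voices=[82 75 67]
Op 6: note_on(62): all voices busy, STEAL voice 2 (pitch 67, oldest) -> assign | voices=[82 75 62]
Op 7: note_on(87): all voices busy, STEAL voice 0 (pitch 82, oldest) -> assign | voices=[87 75 62]
Op 8: note_off(87): free voice 0 | voices=[- 75 62]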